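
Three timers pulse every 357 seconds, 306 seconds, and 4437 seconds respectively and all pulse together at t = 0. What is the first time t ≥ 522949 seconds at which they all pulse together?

559062 seconds

Joint pulses occur at multiples of LCM(357, 306, 4437).
357 = 3 × 7 × 17
306 = 2 × 3^2 × 17
4437 = 3^2 × 17 × 29
LCM(357, 306, 4437) = 2 × 3^2 × 7 × 17 × 29 = 62118.
Smallest multiple of 62118 that is ≥ 522949: ⌈522949/62118⌉ × 62118 = 9 × 62118 = 559062.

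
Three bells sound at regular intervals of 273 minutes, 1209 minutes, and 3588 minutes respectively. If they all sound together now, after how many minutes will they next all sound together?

They coincide at every common multiple of the periods; the first is the LCM.
273 = 3 × 7 × 13
1209 = 3 × 13 × 31
3588 = 2^2 × 3 × 13 × 23
LCM(273, 1209, 3588) = 2^2 × 3 × 7 × 13 × 23 × 31 = 778596.

778596 minutes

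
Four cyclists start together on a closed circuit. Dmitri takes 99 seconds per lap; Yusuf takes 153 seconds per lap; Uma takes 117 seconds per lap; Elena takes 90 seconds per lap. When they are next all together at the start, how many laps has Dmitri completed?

The first common completion time is the LCM of the periods.
99 = 3^2 × 11
153 = 3^2 × 17
117 = 3^2 × 13
90 = 2 × 3^2 × 5
LCM(99, 153, 117, 90) = 2 × 3^2 × 5 × 11 × 13 × 17 = 218790.
Laps for period 99: 218790 / 99 = 2210.

2210 laps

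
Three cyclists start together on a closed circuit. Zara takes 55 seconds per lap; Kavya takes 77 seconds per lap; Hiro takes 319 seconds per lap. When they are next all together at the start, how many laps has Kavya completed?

145 laps

All finish a whole number of cycles simultaneously at t = LCM of the periods.
55 = 5 × 11
77 = 7 × 11
319 = 11 × 29
LCM(55, 77, 319) = 5 × 7 × 11 × 29 = 11165.
Laps for period 77: 11165 / 77 = 145.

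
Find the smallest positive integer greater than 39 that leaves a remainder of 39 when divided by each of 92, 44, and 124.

31411

N − 39 must be a common multiple of 92, 44, and 124.
92 = 2^2 × 23
44 = 2^2 × 11
124 = 2^2 × 31
LCM(92, 44, 124) = 2^2 × 11 × 23 × 31 = 31372.
Smallest N > 39 is LCM + 39 = 31372 + 39 = 31411.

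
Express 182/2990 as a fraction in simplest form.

182 = 2 × 7 × 13
2990 = 2 × 5 × 13 × 23
gcd(182, 2990) = 2 × 13 = 26.
Divide numerator and denominator by 26: 182/2990 = 7/115.

7/115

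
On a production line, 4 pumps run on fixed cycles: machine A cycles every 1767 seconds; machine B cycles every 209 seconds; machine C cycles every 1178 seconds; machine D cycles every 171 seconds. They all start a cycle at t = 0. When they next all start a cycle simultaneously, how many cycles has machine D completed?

The first common completion time is the LCM of the periods.
1767 = 3 × 19 × 31
209 = 11 × 19
1178 = 2 × 19 × 31
171 = 3^2 × 19
LCM(1767, 209, 1178, 171) = 2 × 3^2 × 11 × 19 × 31 = 116622.
Cycles for period 171: 116622 / 171 = 682.

682 cycles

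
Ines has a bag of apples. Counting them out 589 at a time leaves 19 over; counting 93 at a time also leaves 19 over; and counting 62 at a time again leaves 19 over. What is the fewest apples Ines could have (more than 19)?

3553

N − 19 must be a common multiple of 589, 93, and 62.
589 = 19 × 31
93 = 3 × 31
62 = 2 × 31
LCM(589, 93, 62) = 2 × 3 × 19 × 31 = 3534.
Smallest N > 19 is LCM + 19 = 3534 + 19 = 3553.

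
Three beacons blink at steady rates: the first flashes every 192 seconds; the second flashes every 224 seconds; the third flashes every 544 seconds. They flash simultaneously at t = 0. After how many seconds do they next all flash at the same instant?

We need the least common multiple of the intervals.
192 = 2^6 × 3
224 = 2^5 × 7
544 = 2^5 × 17
LCM(192, 224, 544) = 2^6 × 3 × 7 × 17 = 22848.

22848 seconds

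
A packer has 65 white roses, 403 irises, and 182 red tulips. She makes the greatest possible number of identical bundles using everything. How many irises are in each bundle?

31

Number of bundles = gcd(65, 403, 182).
65 = 5 × 13
403 = 13 × 31
182 = 2 × 7 × 13
gcd(65, 403, 182) = 13.
irises per bundle = 403 / 13 = 31.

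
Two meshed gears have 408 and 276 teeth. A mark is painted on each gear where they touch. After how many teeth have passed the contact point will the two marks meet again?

The first simultaneous occurrence is after LCM of the individual periods.
408 = 2^3 × 3 × 17
276 = 2^2 × 3 × 23
LCM(408, 276) = 2^3 × 3 × 17 × 23 = 9384.

9384 teeth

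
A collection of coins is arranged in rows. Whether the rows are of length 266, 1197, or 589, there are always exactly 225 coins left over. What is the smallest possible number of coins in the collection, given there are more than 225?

74439

N − 225 must be a common multiple of 266, 1197, and 589.
266 = 2 × 7 × 19
1197 = 3^2 × 7 × 19
589 = 19 × 31
LCM(266, 1197, 589) = 2 × 3^2 × 7 × 19 × 31 = 74214.
Smallest N > 225 is LCM + 225 = 74214 + 225 = 74439.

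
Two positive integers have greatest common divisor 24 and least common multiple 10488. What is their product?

251712

For any two positive integers, gcd × lcm = product = 24 × 10488 = 251712.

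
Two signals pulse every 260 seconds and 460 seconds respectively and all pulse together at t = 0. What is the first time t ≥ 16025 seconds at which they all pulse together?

Joint pulses occur at multiples of LCM(260, 460).
260 = 2^2 × 5 × 13
460 = 2^2 × 5 × 23
LCM(260, 460) = 2^2 × 5 × 13 × 23 = 5980.
Smallest multiple of 5980 that is ≥ 16025: ⌈16025/5980⌉ × 5980 = 3 × 5980 = 17940.

17940 seconds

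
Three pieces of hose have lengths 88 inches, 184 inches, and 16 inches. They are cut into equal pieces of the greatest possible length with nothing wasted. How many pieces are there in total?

Piece length = gcd(88, 184, 16).
88 = 2^3 × 11
184 = 2^3 × 23
16 = 2^4
gcd(88, 184, 16) = 2^3 = 8.
Total pieces = 88/8 + 184/8 + 16/8 = 11 + 23 + 2 = 36.

36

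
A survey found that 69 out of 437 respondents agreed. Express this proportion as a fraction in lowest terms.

3/19

69 = 3 × 23
437 = 19 × 23
gcd(69, 437) = 23.
Divide numerator and denominator by 23: 69/437 = 3/19.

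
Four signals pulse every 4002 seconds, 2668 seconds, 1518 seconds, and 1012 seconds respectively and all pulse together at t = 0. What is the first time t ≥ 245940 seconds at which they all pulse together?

Joint pulses occur at multiples of LCM(4002, 2668, 1518, 1012).
4002 = 2 × 3 × 23 × 29
2668 = 2^2 × 23 × 29
1518 = 2 × 3 × 11 × 23
1012 = 2^2 × 11 × 23
LCM(4002, 2668, 1518, 1012) = 2^2 × 3 × 11 × 23 × 29 = 88044.
Smallest multiple of 88044 that is ≥ 245940: ⌈245940/88044⌉ × 88044 = 3 × 88044 = 264132.

264132 seconds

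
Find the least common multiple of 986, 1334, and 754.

294814

986 = 2 × 17 × 29
1334 = 2 × 23 × 29
754 = 2 × 13 × 29
LCM(986, 1334, 754) = 2 × 13 × 17 × 23 × 29 = 294814.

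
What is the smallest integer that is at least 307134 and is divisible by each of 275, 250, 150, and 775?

511500

The integer must be a common multiple of 275, 250, 150, and 775, so a multiple of their LCM.
275 = 5^2 × 11
250 = 2 × 5^3
150 = 2 × 3 × 5^2
775 = 5^2 × 31
LCM(275, 250, 150, 775) = 2 × 3 × 5^3 × 11 × 31 = 255750.
Smallest multiple of 255750 that is ≥ 307134: ⌈307134/255750⌉ × 255750 = 2 × 255750 = 511500.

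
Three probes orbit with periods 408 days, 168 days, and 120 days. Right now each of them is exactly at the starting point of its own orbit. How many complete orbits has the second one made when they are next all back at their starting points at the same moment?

85 orbits

The first common completion time is the LCM of the periods.
408 = 2^3 × 3 × 17
168 = 2^3 × 3 × 7
120 = 2^3 × 3 × 5
LCM(408, 168, 120) = 2^3 × 3 × 5 × 7 × 17 = 14280.
Orbits for period 168: 14280 / 168 = 85.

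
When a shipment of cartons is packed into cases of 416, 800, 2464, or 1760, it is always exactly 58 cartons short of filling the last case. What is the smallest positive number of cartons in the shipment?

800742

Being 58 short of a full case of size k means N ≡ −58 (mod k), i.e. N + 58 is a multiple of each size.
416 = 2^5 × 13
800 = 2^5 × 5^2
2464 = 2^5 × 7 × 11
1760 = 2^5 × 5 × 11
LCM(416, 800, 2464, 1760) = 2^5 × 5^2 × 7 × 11 × 13 = 800800.
Smallest positive N is 800800 − 58 = 800742.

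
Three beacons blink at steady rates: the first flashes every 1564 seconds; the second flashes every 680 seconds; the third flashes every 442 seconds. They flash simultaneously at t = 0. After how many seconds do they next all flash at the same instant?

203320 seconds

The first simultaneous occurrence is after LCM of the individual periods.
1564 = 2^2 × 17 × 23
680 = 2^3 × 5 × 17
442 = 2 × 13 × 17
LCM(1564, 680, 442) = 2^3 × 5 × 13 × 17 × 23 = 203320.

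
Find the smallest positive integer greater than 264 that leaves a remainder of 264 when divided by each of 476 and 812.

N − 264 must be a common multiple of 476 and 812.
476 = 2^2 × 7 × 17
812 = 2^2 × 7 × 29
LCM(476, 812) = 2^2 × 7 × 17 × 29 = 13804.
Smallest N > 264 is LCM + 264 = 13804 + 264 = 14068.

14068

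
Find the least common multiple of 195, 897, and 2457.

195 = 3 × 5 × 13
897 = 3 × 13 × 23
2457 = 3^3 × 7 × 13
LCM(195, 897, 2457) = 3^3 × 5 × 7 × 13 × 23 = 282555.

282555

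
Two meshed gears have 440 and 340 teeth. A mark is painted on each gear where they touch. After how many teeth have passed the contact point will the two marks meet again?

7480 teeth

We need the least common multiple of the intervals.
440 = 2^3 × 5 × 11
340 = 2^2 × 5 × 17
LCM(440, 340) = 2^3 × 5 × 11 × 17 = 7480.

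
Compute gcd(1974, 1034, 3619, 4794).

47

1974 = 2 × 3 × 7 × 47
1034 = 2 × 11 × 47
3619 = 7 × 11 × 47
4794 = 2 × 3 × 17 × 47
gcd(1974, 1034, 3619, 4794) = 47.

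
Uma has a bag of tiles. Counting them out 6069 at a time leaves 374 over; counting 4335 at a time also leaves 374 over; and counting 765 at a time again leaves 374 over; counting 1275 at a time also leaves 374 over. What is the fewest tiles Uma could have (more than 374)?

455549

N − 374 must be a common multiple of 6069, 4335, 765, and 1275.
6069 = 3 × 7 × 17^2
4335 = 3 × 5 × 17^2
765 = 3^2 × 5 × 17
1275 = 3 × 5^2 × 17
LCM(6069, 4335, 765, 1275) = 3^2 × 5^2 × 7 × 17^2 = 455175.
Smallest N > 374 is LCM + 374 = 455175 + 374 = 455549.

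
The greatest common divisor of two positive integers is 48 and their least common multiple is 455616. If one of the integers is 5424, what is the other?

For two integers, gcd × lcm = product, so the other is (48 × 455616) / 5424 = 21869568 / 5424 = 4032.

4032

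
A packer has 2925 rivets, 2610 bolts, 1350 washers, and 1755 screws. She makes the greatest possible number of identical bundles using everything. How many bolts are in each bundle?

Number of bundles = gcd(2925, 2610, 1350, 1755).
2925 = 3^2 × 5^2 × 13
2610 = 2 × 3^2 × 5 × 29
1350 = 2 × 3^3 × 5^2
1755 = 3^3 × 5 × 13
gcd(2925, 2610, 1350, 1755) = 3^2 × 5 = 45.
bolts per bundle = 2610 / 45 = 58.

58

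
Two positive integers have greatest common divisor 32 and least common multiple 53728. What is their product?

For any two positive integers, gcd × lcm = product = 32 × 53728 = 1719296.

1719296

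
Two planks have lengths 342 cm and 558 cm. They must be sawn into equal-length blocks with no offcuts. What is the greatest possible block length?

18 cm

This is the greatest common divisor of 342 and 558.
342 = 2 × 3^2 × 19
558 = 2 × 3^2 × 31
gcd(342, 558) = 2 × 3^2 = 18.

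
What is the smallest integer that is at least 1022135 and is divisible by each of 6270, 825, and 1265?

1442100

The integer must be a common multiple of 6270, 825, and 1265, so a multiple of their LCM.
6270 = 2 × 3 × 5 × 11 × 19
825 = 3 × 5^2 × 11
1265 = 5 × 11 × 23
LCM(6270, 825, 1265) = 2 × 3 × 5^2 × 11 × 19 × 23 = 721050.
Smallest multiple of 721050 that is ≥ 1022135: ⌈1022135/721050⌉ × 721050 = 2 × 721050 = 1442100.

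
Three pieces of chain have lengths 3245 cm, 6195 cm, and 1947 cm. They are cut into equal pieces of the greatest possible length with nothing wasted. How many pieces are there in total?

Piece length = gcd(3245, 6195, 1947).
3245 = 5 × 11 × 59
6195 = 3 × 5 × 7 × 59
1947 = 3 × 11 × 59
gcd(3245, 6195, 1947) = 59.
Total pieces = 3245/59 + 6195/59 + 1947/59 = 55 + 105 + 33 = 193.

193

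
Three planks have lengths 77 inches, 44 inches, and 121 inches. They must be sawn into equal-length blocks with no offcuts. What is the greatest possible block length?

11 inches

The block length must divide every plank, so the greatest is gcd(77, 44, 121).
77 = 7 × 11
44 = 2^2 × 11
121 = 11^2
gcd(77, 44, 121) = 11.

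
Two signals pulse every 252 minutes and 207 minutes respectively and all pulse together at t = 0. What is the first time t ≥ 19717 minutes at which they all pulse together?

23184 minutes

Joint pulses occur at multiples of LCM(252, 207).
252 = 2^2 × 3^2 × 7
207 = 3^2 × 23
LCM(252, 207) = 2^2 × 3^2 × 7 × 23 = 5796.
Smallest multiple of 5796 that is ≥ 19717: ⌈19717/5796⌉ × 5796 = 4 × 5796 = 23184.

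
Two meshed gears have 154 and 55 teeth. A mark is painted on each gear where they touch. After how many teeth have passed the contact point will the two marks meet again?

We need the least common multiple of the intervals.
154 = 2 × 7 × 11
55 = 5 × 11
LCM(154, 55) = 2 × 5 × 7 × 11 = 770.

770 teeth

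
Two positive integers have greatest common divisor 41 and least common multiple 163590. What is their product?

For any two positive integers, gcd × lcm = product = 41 × 163590 = 6707190.

6707190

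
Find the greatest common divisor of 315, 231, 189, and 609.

315 = 3^2 × 5 × 7
231 = 3 × 7 × 11
189 = 3^3 × 7
609 = 3 × 7 × 29
gcd(315, 231, 189, 609) = 3 × 7 = 21.

21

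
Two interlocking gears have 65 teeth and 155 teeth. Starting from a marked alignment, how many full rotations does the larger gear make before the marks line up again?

13 rotations

They are all back at their starting positions together after one LCM of the periods.
65 = 5 × 13
155 = 5 × 31
LCM(65, 155) = 5 × 13 × 31 = 2015.
Rotations for period 155: 2015 / 155 = 13.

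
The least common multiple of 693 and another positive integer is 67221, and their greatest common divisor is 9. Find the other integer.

gcd × lcm = product of the two integers, so the other integer is (9 × 67221) / 693 = 873.

873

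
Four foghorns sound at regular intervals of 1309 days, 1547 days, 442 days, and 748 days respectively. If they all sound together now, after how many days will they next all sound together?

We need the least common multiple of the intervals.
1309 = 7 × 11 × 17
1547 = 7 × 13 × 17
442 = 2 × 13 × 17
748 = 2^2 × 11 × 17
LCM(1309, 1547, 442, 748) = 2^2 × 7 × 11 × 13 × 17 = 68068.

68068 days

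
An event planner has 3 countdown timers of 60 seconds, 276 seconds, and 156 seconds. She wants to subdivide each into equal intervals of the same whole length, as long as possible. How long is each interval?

The interval must divide each timer length; the longest such is the gcd.
60 = 2^2 × 3 × 5
276 = 2^2 × 3 × 23
156 = 2^2 × 3 × 13
gcd(60, 276, 156) = 2^2 × 3 = 12.

12 seconds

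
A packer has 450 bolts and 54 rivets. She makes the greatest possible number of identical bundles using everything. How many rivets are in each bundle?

3

Number of bundles = gcd(450, 54).
450 = 2 × 3^2 × 5^2
54 = 2 × 3^3
gcd(450, 54) = 2 × 3^2 = 18.
rivets per bundle = 54 / 18 = 3.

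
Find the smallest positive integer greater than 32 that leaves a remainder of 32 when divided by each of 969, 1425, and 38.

48482

N − 32 must be a common multiple of 969, 1425, and 38.
969 = 3 × 17 × 19
1425 = 3 × 5^2 × 19
38 = 2 × 19
LCM(969, 1425, 38) = 2 × 3 × 5^2 × 17 × 19 = 48450.
Smallest N > 32 is LCM + 32 = 48450 + 32 = 48482.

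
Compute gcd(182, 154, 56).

14

182 = 2 × 7 × 13
154 = 2 × 7 × 11
56 = 2^3 × 7
gcd(182, 154, 56) = 2 × 7 = 14.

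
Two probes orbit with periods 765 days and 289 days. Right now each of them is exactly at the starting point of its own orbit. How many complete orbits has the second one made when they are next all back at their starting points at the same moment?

45 orbits

The first common completion time is the LCM of the periods.
765 = 3^2 × 5 × 17
289 = 17^2
LCM(765, 289) = 3^2 × 5 × 17^2 = 13005.
Orbits for period 289: 13005 / 289 = 45.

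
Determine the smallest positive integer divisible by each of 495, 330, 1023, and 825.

495 = 3^2 × 5 × 11
330 = 2 × 3 × 5 × 11
1023 = 3 × 11 × 31
825 = 3 × 5^2 × 11
LCM(495, 330, 1023, 825) = 2 × 3^2 × 5^2 × 11 × 31 = 153450.

153450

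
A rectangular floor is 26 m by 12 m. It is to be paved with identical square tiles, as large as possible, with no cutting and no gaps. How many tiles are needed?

Tile side = gcd(26, 12).
26 = 2 × 13
12 = 2^2 × 3
gcd(26, 12) = 2.
Tiles: (26/2) × (12/2) = 13 × 6 = 78.

78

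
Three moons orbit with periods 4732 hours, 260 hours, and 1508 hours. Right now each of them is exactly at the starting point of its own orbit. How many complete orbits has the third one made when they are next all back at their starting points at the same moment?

They are all back at their starting positions together after one LCM of the periods.
4732 = 2^2 × 7 × 13^2
260 = 2^2 × 5 × 13
1508 = 2^2 × 13 × 29
LCM(4732, 260, 1508) = 2^2 × 5 × 7 × 13^2 × 29 = 686140.
Orbits for period 1508: 686140 / 1508 = 455.

455 orbits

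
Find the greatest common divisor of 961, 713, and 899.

961 = 31^2
713 = 23 × 31
899 = 29 × 31
gcd(961, 713, 899) = 31.

31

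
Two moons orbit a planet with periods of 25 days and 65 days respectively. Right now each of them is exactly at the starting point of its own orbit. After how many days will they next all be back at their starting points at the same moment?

325 days

We need the least common multiple of the intervals.
25 = 5^2
65 = 5 × 13
LCM(25, 65) = 5^2 × 13 = 325.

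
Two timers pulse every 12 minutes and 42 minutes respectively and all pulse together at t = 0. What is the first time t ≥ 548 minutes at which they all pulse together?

588 minutes

Joint pulses occur at multiples of LCM(12, 42).
12 = 2^2 × 3
42 = 2 × 3 × 7
LCM(12, 42) = 2^2 × 3 × 7 = 84.
Smallest multiple of 84 that is ≥ 548: ⌈548/84⌉ × 84 = 7 × 84 = 588.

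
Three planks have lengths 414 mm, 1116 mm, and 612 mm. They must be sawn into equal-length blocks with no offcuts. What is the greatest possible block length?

The block length must divide every plank, so the greatest is gcd(414, 1116, 612).
414 = 2 × 3^2 × 23
1116 = 2^2 × 3^2 × 31
612 = 2^2 × 3^2 × 17
gcd(414, 1116, 612) = 2 × 3^2 = 18.

18 mm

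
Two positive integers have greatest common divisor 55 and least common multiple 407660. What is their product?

For any two positive integers, gcd × lcm = product = 55 × 407660 = 22421300.

22421300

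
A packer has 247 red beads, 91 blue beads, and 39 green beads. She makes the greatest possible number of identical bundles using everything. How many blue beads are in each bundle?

Number of bundles = gcd(247, 91, 39).
247 = 13 × 19
91 = 7 × 13
39 = 3 × 13
gcd(247, 91, 39) = 13.
blue beads per bundle = 91 / 13 = 7.

7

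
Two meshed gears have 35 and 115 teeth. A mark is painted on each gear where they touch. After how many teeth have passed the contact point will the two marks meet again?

The first simultaneous occurrence is after LCM of the individual periods.
35 = 5 × 7
115 = 5 × 23
LCM(35, 115) = 5 × 7 × 23 = 805.

805 teeth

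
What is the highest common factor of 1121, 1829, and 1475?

59

1121 = 19 × 59
1829 = 31 × 59
1475 = 5^2 × 59
gcd(1121, 1829, 1475) = 59.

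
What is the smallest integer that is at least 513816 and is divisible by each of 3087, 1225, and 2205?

540225

The integer must be a common multiple of 3087, 1225, and 2205, so a multiple of their LCM.
3087 = 3^2 × 7^3
1225 = 5^2 × 7^2
2205 = 3^2 × 5 × 7^2
LCM(3087, 1225, 2205) = 3^2 × 5^2 × 7^3 = 77175.
Smallest multiple of 77175 that is ≥ 513816: ⌈513816/77175⌉ × 77175 = 7 × 77175 = 540225.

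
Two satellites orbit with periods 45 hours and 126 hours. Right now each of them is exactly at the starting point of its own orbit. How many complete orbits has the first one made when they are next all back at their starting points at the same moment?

All finish a whole number of cycles simultaneously at t = LCM of the periods.
45 = 3^2 × 5
126 = 2 × 3^2 × 7
LCM(45, 126) = 2 × 3^2 × 5 × 7 = 630.
Orbits for period 45: 630 / 45 = 14.

14 orbits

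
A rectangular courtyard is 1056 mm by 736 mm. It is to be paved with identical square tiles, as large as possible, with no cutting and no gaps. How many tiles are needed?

Tile side = gcd(1056, 736).
1056 = 2^5 × 3 × 11
736 = 2^5 × 23
gcd(1056, 736) = 2^5 = 32.
Tiles: (1056/32) × (736/32) = 33 × 23 = 759.

759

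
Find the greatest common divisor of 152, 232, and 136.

8

152 = 2^3 × 19
232 = 2^3 × 29
136 = 2^3 × 17
gcd(152, 232, 136) = 2^3 = 8.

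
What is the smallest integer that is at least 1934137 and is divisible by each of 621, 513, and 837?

2194614

The integer must be a common multiple of 621, 513, and 837, so a multiple of their LCM.
621 = 3^3 × 23
513 = 3^3 × 19
837 = 3^3 × 31
LCM(621, 513, 837) = 3^3 × 19 × 23 × 31 = 365769.
Smallest multiple of 365769 that is ≥ 1934137: ⌈1934137/365769⌉ × 365769 = 6 × 365769 = 2194614.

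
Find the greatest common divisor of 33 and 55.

33 = 3 × 11
55 = 5 × 11
gcd(33, 55) = 11.

11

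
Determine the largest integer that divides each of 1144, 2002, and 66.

1144 = 2^3 × 11 × 13
2002 = 2 × 7 × 11 × 13
66 = 2 × 3 × 11
gcd(1144, 2002, 66) = 2 × 11 = 22.

22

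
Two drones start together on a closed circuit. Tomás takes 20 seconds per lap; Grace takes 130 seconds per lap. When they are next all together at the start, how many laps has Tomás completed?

The first common completion time is the LCM of the periods.
20 = 2^2 × 5
130 = 2 × 5 × 13
LCM(20, 130) = 2^2 × 5 × 13 = 260.
Laps for period 20: 260 / 20 = 13.

13 laps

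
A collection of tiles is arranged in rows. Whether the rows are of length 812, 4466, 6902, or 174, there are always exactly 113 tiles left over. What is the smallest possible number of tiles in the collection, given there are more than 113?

N − 113 must be a common multiple of 812, 4466, 6902, and 174.
812 = 2^2 × 7 × 29
4466 = 2 × 7 × 11 × 29
6902 = 2 × 7 × 17 × 29
174 = 2 × 3 × 29
LCM(812, 4466, 6902, 174) = 2^2 × 3 × 7 × 11 × 17 × 29 = 455532.
Smallest N > 113 is LCM + 113 = 455532 + 113 = 455645.

455645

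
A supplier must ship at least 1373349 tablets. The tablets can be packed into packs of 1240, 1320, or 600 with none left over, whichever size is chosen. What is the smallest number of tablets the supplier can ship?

1432200

The number of tablets must be a common multiple of 1240, 1320, and 600, so a multiple of their LCM.
1240 = 2^3 × 5 × 31
1320 = 2^3 × 3 × 5 × 11
600 = 2^3 × 3 × 5^2
LCM(1240, 1320, 600) = 2^3 × 3 × 5^2 × 11 × 31 = 204600.
Smallest multiple of 204600 that is ≥ 1373349: ⌈1373349/204600⌉ × 204600 = 7 × 204600 = 1432200.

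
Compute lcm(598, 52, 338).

15548

598 = 2 × 13 × 23
52 = 2^2 × 13
338 = 2 × 13^2
LCM(598, 52, 338) = 2^2 × 13^2 × 23 = 15548.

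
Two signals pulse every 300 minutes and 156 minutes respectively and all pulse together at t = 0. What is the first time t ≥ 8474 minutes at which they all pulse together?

Joint pulses occur at multiples of LCM(300, 156).
300 = 2^2 × 3 × 5^2
156 = 2^2 × 3 × 13
LCM(300, 156) = 2^2 × 3 × 5^2 × 13 = 3900.
Smallest multiple of 3900 that is ≥ 8474: ⌈8474/3900⌉ × 3900 = 3 × 3900 = 11700.

11700 minutes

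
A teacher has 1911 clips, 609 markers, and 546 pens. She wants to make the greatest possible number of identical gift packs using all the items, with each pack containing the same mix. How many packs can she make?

The pack count must divide each quantity, so the greatest is gcd(1911, 609, 546).
1911 = 3 × 7^2 × 13
609 = 3 × 7 × 29
546 = 2 × 3 × 7 × 13
gcd(1911, 609, 546) = 3 × 7 = 21.

21 packs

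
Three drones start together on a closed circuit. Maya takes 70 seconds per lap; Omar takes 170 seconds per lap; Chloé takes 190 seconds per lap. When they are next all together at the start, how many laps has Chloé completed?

They are all back at their starting positions together after one LCM of the periods.
70 = 2 × 5 × 7
170 = 2 × 5 × 17
190 = 2 × 5 × 19
LCM(70, 170, 190) = 2 × 5 × 7 × 17 × 19 = 22610.
Laps for period 190: 22610 / 190 = 119.

119 laps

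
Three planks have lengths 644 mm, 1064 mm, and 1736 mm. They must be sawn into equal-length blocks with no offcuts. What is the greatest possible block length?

28 mm

The block length must divide every plank, so the greatest is gcd(644, 1064, 1736).
644 = 2^2 × 7 × 23
1064 = 2^3 × 7 × 19
1736 = 2^3 × 7 × 31
gcd(644, 1064, 1736) = 2^2 × 7 = 28.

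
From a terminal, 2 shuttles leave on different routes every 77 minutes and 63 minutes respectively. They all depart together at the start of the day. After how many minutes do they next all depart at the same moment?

693 minutes

The first simultaneous occurrence is after LCM of the individual periods.
77 = 7 × 11
63 = 3^2 × 7
LCM(77, 63) = 3^2 × 7 × 11 = 693.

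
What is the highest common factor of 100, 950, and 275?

100 = 2^2 × 5^2
950 = 2 × 5^2 × 19
275 = 5^2 × 11
gcd(100, 950, 275) = 5^2 = 25.

25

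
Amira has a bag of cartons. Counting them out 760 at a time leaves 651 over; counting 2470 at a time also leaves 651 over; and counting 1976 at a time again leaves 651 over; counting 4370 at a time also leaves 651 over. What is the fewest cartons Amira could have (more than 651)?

227891

N − 651 must be a common multiple of 760, 2470, 1976, and 4370.
760 = 2^3 × 5 × 19
2470 = 2 × 5 × 13 × 19
1976 = 2^3 × 13 × 19
4370 = 2 × 5 × 19 × 23
LCM(760, 2470, 1976, 4370) = 2^3 × 5 × 13 × 19 × 23 = 227240.
Smallest N > 651 is LCM + 651 = 227240 + 651 = 227891.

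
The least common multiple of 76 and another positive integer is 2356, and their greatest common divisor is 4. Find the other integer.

124

gcd × lcm = product of the two integers, so the other integer is (4 × 2356) / 76 = 124.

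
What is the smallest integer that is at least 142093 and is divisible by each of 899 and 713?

144739

The integer must be a common multiple of 899 and 713, so a multiple of their LCM.
899 = 29 × 31
713 = 23 × 31
LCM(899, 713) = 23 × 29 × 31 = 20677.
Smallest multiple of 20677 that is ≥ 142093: ⌈142093/20677⌉ × 20677 = 7 × 20677 = 144739.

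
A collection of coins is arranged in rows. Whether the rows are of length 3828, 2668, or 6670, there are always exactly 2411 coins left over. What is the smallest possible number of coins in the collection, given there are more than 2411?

N − 2411 must be a common multiple of 3828, 2668, and 6670.
3828 = 2^2 × 3 × 11 × 29
2668 = 2^2 × 23 × 29
6670 = 2 × 5 × 23 × 29
LCM(3828, 2668, 6670) = 2^2 × 3 × 5 × 11 × 23 × 29 = 440220.
Smallest N > 2411 is LCM + 2411 = 440220 + 2411 = 442631.

442631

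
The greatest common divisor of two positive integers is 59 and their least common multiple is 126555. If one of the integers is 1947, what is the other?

For two integers, gcd × lcm = product, so the other is (59 × 126555) / 1947 = 7466745 / 1947 = 3835.

3835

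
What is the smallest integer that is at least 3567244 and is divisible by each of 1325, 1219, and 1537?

The integer must be a common multiple of 1325, 1219, and 1537, so a multiple of their LCM.
1325 = 5^2 × 53
1219 = 23 × 53
1537 = 29 × 53
LCM(1325, 1219, 1537) = 5^2 × 23 × 29 × 53 = 883775.
Smallest multiple of 883775 that is ≥ 3567244: ⌈3567244/883775⌉ × 883775 = 5 × 883775 = 4418875.

4418875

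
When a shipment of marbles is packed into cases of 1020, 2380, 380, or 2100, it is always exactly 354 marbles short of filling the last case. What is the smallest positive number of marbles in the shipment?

677946

Being 354 short of a full case of size k means N ≡ −354 (mod k), i.e. N + 354 is a multiple of each size.
1020 = 2^2 × 3 × 5 × 17
2380 = 2^2 × 5 × 7 × 17
380 = 2^2 × 5 × 19
2100 = 2^2 × 3 × 5^2 × 7
LCM(1020, 2380, 380, 2100) = 2^2 × 3 × 5^2 × 7 × 17 × 19 = 678300.
Smallest positive N is 678300 − 354 = 677946.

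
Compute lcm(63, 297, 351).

63 = 3^2 × 7
297 = 3^3 × 11
351 = 3^3 × 13
LCM(63, 297, 351) = 3^3 × 7 × 11 × 13 = 27027.

27027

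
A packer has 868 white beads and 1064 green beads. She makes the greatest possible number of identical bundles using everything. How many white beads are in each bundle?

31

Number of bundles = gcd(868, 1064).
868 = 2^2 × 7 × 31
1064 = 2^3 × 7 × 19
gcd(868, 1064) = 2^2 × 7 = 28.
white beads per bundle = 868 / 28 = 31.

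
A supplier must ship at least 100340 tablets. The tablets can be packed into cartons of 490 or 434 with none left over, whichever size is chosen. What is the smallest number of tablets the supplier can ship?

The number of tablets must be a common multiple of 490 and 434, so a multiple of their LCM.
490 = 2 × 5 × 7^2
434 = 2 × 7 × 31
LCM(490, 434) = 2 × 5 × 7^2 × 31 = 15190.
Smallest multiple of 15190 that is ≥ 100340: ⌈100340/15190⌉ × 15190 = 7 × 15190 = 106330.

106330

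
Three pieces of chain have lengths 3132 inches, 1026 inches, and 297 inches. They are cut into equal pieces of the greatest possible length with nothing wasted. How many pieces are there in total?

Piece length = gcd(3132, 1026, 297).
3132 = 2^2 × 3^3 × 29
1026 = 2 × 3^3 × 19
297 = 3^3 × 11
gcd(3132, 1026, 297) = 3^3 = 27.
Total pieces = 3132/27 + 1026/27 + 297/27 = 116 + 38 + 11 = 165.

165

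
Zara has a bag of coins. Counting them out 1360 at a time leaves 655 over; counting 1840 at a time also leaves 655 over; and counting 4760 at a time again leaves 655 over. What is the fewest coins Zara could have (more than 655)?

N − 655 must be a common multiple of 1360, 1840, and 4760.
1360 = 2^4 × 5 × 17
1840 = 2^4 × 5 × 23
4760 = 2^3 × 5 × 7 × 17
LCM(1360, 1840, 4760) = 2^4 × 5 × 7 × 17 × 23 = 218960.
Smallest N > 655 is LCM + 655 = 218960 + 655 = 219615.

219615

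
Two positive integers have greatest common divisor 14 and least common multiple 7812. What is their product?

For any two positive integers, gcd × lcm = product = 14 × 7812 = 109368.

109368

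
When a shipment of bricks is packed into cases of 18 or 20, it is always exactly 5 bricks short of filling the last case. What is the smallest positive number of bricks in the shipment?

175

Being 5 short of a full case of size k means N ≡ −5 (mod k), i.e. N + 5 is a multiple of each size.
18 = 2 × 3^2
20 = 2^2 × 5
LCM(18, 20) = 2^2 × 3^2 × 5 = 180.
Smallest positive N is 180 − 5 = 175.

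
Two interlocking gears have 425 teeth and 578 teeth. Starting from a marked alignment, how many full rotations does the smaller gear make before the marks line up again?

34 rotations

All finish a whole number of cycles simultaneously at t = LCM of the periods.
425 = 5^2 × 17
578 = 2 × 17^2
LCM(425, 578) = 2 × 5^2 × 17^2 = 14450.
Rotations for period 425: 14450 / 425 = 34.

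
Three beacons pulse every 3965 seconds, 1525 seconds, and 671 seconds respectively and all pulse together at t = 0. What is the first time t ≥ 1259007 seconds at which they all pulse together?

1308450 seconds

Joint pulses occur at multiples of LCM(3965, 1525, 671).
3965 = 5 × 13 × 61
1525 = 5^2 × 61
671 = 11 × 61
LCM(3965, 1525, 671) = 5^2 × 11 × 13 × 61 = 218075.
Smallest multiple of 218075 that is ≥ 1259007: ⌈1259007/218075⌉ × 218075 = 6 × 218075 = 1308450.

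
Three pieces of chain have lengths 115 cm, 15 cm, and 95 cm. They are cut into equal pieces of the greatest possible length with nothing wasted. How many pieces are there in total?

45

Piece length = gcd(115, 15, 95).
115 = 5 × 23
15 = 3 × 5
95 = 5 × 19
gcd(115, 15, 95) = 5.
Total pieces = 115/5 + 15/5 + 95/5 = 23 + 3 + 19 = 45.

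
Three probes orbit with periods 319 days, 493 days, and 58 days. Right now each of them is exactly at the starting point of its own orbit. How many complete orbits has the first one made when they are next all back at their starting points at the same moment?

All finish a whole number of cycles simultaneously at t = LCM of the periods.
319 = 11 × 29
493 = 17 × 29
58 = 2 × 29
LCM(319, 493, 58) = 2 × 11 × 17 × 29 = 10846.
Orbits for period 319: 10846 / 319 = 34.

34 orbits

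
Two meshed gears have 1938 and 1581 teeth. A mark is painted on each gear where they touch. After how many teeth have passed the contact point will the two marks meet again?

60078 teeth

They coincide at every common multiple of the periods; the first is the LCM.
1938 = 2 × 3 × 17 × 19
1581 = 3 × 17 × 31
LCM(1938, 1581) = 2 × 3 × 17 × 19 × 31 = 60078.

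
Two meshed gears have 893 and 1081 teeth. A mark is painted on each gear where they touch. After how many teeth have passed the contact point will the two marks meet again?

The first simultaneous occurrence is after LCM of the individual periods.
893 = 19 × 47
1081 = 23 × 47
LCM(893, 1081) = 19 × 23 × 47 = 20539.

20539 teeth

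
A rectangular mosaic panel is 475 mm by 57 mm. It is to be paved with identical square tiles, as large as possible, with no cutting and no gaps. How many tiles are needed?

75

Tile side = gcd(475, 57).
475 = 5^2 × 19
57 = 3 × 19
gcd(475, 57) = 19.
Tiles: (475/19) × (57/19) = 25 × 3 = 75.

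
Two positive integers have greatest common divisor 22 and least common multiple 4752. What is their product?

For any two positive integers, gcd × lcm = product = 22 × 4752 = 104544.

104544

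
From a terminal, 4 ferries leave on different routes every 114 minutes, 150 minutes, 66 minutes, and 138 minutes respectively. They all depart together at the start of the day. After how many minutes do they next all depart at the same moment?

They coincide at every common multiple of the periods; the first is the LCM.
114 = 2 × 3 × 19
150 = 2 × 3 × 5^2
66 = 2 × 3 × 11
138 = 2 × 3 × 23
LCM(114, 150, 66, 138) = 2 × 3 × 5^2 × 11 × 19 × 23 = 721050.

721050 minutes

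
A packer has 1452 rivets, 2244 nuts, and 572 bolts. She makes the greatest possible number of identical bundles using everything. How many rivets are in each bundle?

Number of bundles = gcd(1452, 2244, 572).
1452 = 2^2 × 3 × 11^2
2244 = 2^2 × 3 × 11 × 17
572 = 2^2 × 11 × 13
gcd(1452, 2244, 572) = 2^2 × 11 = 44.
rivets per bundle = 1452 / 44 = 33.

33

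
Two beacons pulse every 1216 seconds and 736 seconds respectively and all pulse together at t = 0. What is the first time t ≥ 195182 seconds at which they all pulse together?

Joint pulses occur at multiples of LCM(1216, 736).
1216 = 2^6 × 19
736 = 2^5 × 23
LCM(1216, 736) = 2^6 × 19 × 23 = 27968.
Smallest multiple of 27968 that is ≥ 195182: ⌈195182/27968⌉ × 27968 = 7 × 27968 = 195776.

195776 seconds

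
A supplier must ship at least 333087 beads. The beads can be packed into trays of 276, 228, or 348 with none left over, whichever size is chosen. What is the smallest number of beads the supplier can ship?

456228

The number of beads must be a common multiple of 276, 228, and 348, so a multiple of their LCM.
276 = 2^2 × 3 × 23
228 = 2^2 × 3 × 19
348 = 2^2 × 3 × 29
LCM(276, 228, 348) = 2^2 × 3 × 19 × 23 × 29 = 152076.
Smallest multiple of 152076 that is ≥ 333087: ⌈333087/152076⌉ × 152076 = 3 × 152076 = 456228.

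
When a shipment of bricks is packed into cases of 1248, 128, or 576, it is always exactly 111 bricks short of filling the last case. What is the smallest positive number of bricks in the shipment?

Being 111 short of a full case of size k means N ≡ −111 (mod k), i.e. N + 111 is a multiple of each size.
1248 = 2^5 × 3 × 13
128 = 2^7
576 = 2^6 × 3^2
LCM(1248, 128, 576) = 2^7 × 3^2 × 13 = 14976.
Smallest positive N is 14976 − 111 = 14865.

14865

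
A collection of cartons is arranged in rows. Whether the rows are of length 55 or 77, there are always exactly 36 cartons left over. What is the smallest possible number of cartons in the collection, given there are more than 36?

421

N − 36 must be a common multiple of 55 and 77.
55 = 5 × 11
77 = 7 × 11
LCM(55, 77) = 5 × 7 × 11 = 385.
Smallest N > 36 is LCM + 36 = 385 + 36 = 421.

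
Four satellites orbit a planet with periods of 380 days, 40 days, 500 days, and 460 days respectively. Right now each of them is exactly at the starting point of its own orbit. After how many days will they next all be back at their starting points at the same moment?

437000 days

They coincide at every common multiple of the periods; the first is the LCM.
380 = 2^2 × 5 × 19
40 = 2^3 × 5
500 = 2^2 × 5^3
460 = 2^2 × 5 × 23
LCM(380, 40, 500, 460) = 2^3 × 5^3 × 19 × 23 = 437000.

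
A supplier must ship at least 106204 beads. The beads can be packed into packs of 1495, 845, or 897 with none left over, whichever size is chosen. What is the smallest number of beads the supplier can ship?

The number of beads must be a common multiple of 1495, 845, and 897, so a multiple of their LCM.
1495 = 5 × 13 × 23
845 = 5 × 13^2
897 = 3 × 13 × 23
LCM(1495, 845, 897) = 3 × 5 × 13^2 × 23 = 58305.
Smallest multiple of 58305 that is ≥ 106204: ⌈106204/58305⌉ × 58305 = 2 × 58305 = 116610.

116610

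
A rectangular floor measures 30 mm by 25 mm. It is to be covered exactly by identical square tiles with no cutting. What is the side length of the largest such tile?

By the Euclidean algorithm:
30 = 1 × 25 + 5
25 = 5 × 5 + 0
gcd(30, 25) = 5.

5 mm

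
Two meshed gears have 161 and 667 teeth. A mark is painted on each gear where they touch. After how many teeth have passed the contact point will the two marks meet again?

The first simultaneous occurrence is after LCM of the individual periods.
161 = 7 × 23
667 = 23 × 29
LCM(161, 667) = 7 × 23 × 29 = 4669.

4669 teeth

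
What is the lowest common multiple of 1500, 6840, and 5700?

1500 = 2^2 × 3 × 5^3
6840 = 2^3 × 3^2 × 5 × 19
5700 = 2^2 × 3 × 5^2 × 19
LCM(1500, 6840, 5700) = 2^3 × 3^2 × 5^3 × 19 = 171000.

171000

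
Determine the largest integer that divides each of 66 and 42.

6

66 = 2 × 3 × 11
42 = 2 × 3 × 7
gcd(66, 42) = 2 × 3 = 6.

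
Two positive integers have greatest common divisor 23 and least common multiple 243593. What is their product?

5602639

For any two positive integers, gcd × lcm = product = 23 × 243593 = 5602639.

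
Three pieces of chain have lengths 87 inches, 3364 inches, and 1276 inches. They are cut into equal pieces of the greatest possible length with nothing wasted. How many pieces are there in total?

Piece length = gcd(87, 3364, 1276).
87 = 3 × 29
3364 = 2^2 × 29^2
1276 = 2^2 × 11 × 29
gcd(87, 3364, 1276) = 29.
Total pieces = 87/29 + 3364/29 + 1276/29 = 3 + 116 + 44 = 163.

163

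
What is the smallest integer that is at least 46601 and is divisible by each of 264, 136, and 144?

The integer must be a common multiple of 264, 136, and 144, so a multiple of their LCM.
264 = 2^3 × 3 × 11
136 = 2^3 × 17
144 = 2^4 × 3^2
LCM(264, 136, 144) = 2^4 × 3^2 × 11 × 17 = 26928.
Smallest multiple of 26928 that is ≥ 46601: ⌈46601/26928⌉ × 26928 = 2 × 26928 = 53856.

53856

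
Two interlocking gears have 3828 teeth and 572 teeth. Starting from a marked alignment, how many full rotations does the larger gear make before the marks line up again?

They are all back at their starting positions together after one LCM of the periods.
3828 = 2^2 × 3 × 11 × 29
572 = 2^2 × 11 × 13
LCM(3828, 572) = 2^2 × 3 × 11 × 13 × 29 = 49764.
Rotations for period 3828: 49764 / 3828 = 13.

13 rotations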